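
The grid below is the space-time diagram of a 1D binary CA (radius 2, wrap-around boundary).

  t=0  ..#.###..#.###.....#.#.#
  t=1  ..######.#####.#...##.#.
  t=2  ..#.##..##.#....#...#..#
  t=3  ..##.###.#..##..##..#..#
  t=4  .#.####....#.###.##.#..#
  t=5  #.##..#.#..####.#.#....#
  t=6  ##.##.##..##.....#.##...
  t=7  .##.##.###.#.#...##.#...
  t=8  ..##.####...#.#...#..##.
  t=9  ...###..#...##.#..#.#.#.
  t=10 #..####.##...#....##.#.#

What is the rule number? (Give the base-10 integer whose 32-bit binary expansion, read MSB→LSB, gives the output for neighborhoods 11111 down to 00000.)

2592701872

  ##### -> #   bit 31 = 1  t=1,i=4
  ####. -> .   bit 30 = 0  t=1,i=6
  ###.# -> .   bit 29 = 0  t=1,i=7
  ###.. -> #   bit 28 = 1  t=0,i=6
  ##.## -> #   bit 27 = 1  t=1,i=8
  ##.#. -> .   bit 26 = 0  t=1,i=14
  ##..# -> #   bit 25 = 1  t=0,i=7
  ##... -> .   bit 24 = 0  t=0,i=14
  #.### -> #   bit 23 = 1  t=0,i=4
  #.##. -> .   bit 22 = 0  t=2,i=4
  #.#.# -> .   bit 21 = 0  t=0,i=21
  #.#.. -> .   bit 20 = 0  t=0,i=23
  #..## -> #   bit 19 = 1  t=2,i=7
  #..#. -> .   bit 18 = 0  t=0,i=1
  #...# -> .   bit 17 = 0  t=1,i=0
  #.... -> #   bit 16 = 1  t=0,i=15
  .#### -> .   bit 15 = 0  t=1,i=3
  .###. -> #   bit 14 = 1  t=0,i=5
  .##.# -> #   bit 13 = 1  t=1,i=20
  .##.. -> #   bit 12 = 1  t=2,i=5
  .#.## -> #   bit 11 = 1  t=0,i=3
  .#.#. -> #   bit 10 = 1  t=0,i=20
  .#..# -> .   bit 9 = 0  t=0,i=0
  .#... -> #   bit 8 = 1  t=1,i=16
  ..### -> #   bit 7 = 1  t=1,i=2
  ..##. -> .   bit 6 = 0  t=1,i=19
  ..#.# -> #   bit 5 = 1  t=0,i=2
  ..#.. -> #   bit 4 = 1  t=2,i=16
  ...## -> .   bit 3 = 0  t=1,i=1
  ...#. -> .   bit 2 = 0  t=0,i=18
  ....# -> .   bit 1 = 0  t=0,i=17
  ..... -> .   bit 0 = 0  t=0,i=16
  bits 10011010100010010111110110110000 = 2592701872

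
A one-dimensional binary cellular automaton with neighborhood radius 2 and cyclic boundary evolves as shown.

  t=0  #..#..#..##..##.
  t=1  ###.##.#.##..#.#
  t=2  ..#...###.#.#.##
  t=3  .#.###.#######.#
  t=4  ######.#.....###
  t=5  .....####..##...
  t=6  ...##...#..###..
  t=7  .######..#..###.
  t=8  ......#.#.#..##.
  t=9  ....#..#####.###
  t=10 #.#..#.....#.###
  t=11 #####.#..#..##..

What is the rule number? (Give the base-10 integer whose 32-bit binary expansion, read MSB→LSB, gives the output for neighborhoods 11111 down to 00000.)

  nb #####: next=.  (t=3,i=9, bit31=0)
  nb ####.: next=.  (t=1,i=1, bit30=0)
  nb ###.#: next=#  (t=1,i=2, bit29=1)
  nb ###..: next=#  (t=5,i=8, bit28=1)
  nb ##.##: next=.  (t=1,i=3, bit27=0)
  nb ##.#.: next=#  (t=0,i=15, bit26=1)
  nb ##..#: next=.  (t=0,i=11, bit25=0)
  nb ##...: next=#  (t=5,i=13, bit24=1)
  nb #.###: next=#  (t=1,i=15, bit23=1)
  nb #.##.: next=.  (t=1,i=4, bit22=0)
  nb #.#.#: next=#  (t=1,i=7, bit21=1)
  nb #.#..: next=#  (t=0,i=0, bit20=1)
  nb #..##: next=.  (t=0,i=8, bit19=0)
  nb #..#.: next=#  (t=0,i=2, bit18=1)
  nb #...#: next=#  (t=2,i=4, bit17=1)
  nb #....: next=.  (t=4,i=9, bit16=0)
  nb .####: next=.  (t=1,i=0, bit15=0)
  nb .###.: next=#  (t=2,i=7, bit14=1)
  nb .##.#: next=.  (t=0,i=14, bit13=0)
  nb .##..: next=#  (t=0,i=10, bit12=1)
  nb .#.##: next=#  (t=1,i=8, bit11=1)
  nb .#.#.: next=#  (t=2,i=11, bit10=1)
  nb .#..#: next=#  (t=0,i=1, bit9=1)
  nb .#...: next=#  (t=2,i=3, bit8=1)
  nb ..###: next=.  (t=2,i=6, bit7=0)
  nb ..##.: next=#  (t=0,i=9, bit6=1)
  nb ..#.#: next=.  (t=1,i=13, bit5=0)
  nb ..#..: next=.  (t=0,i=3, bit4=0)
  nb ...##: next=#  (t=2,i=5, bit3=1)
  nb ...#.: next=.  (t=6,i=7, bit2=0)
  nb ....#: next=#  (t=4,i=11, bit1=1)
  nb .....: next=.  (t=4,i=10, bit0=0)
  bits 00110101101101100101111101001010 = 901144394

901144394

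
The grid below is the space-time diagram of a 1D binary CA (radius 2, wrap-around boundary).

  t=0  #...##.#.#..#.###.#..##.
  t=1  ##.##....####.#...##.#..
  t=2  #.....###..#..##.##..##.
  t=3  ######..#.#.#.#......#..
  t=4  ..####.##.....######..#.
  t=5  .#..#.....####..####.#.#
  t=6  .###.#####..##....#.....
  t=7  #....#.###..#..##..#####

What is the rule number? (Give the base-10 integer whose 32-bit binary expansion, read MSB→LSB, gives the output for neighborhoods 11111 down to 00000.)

  #####|#  b31=1 t=3,i=2
  ####.|#  b30=1 t=1,i=11
  ###.#|.  b29=0 t=0,i=16
  ###..|#  b28=1 t=2,i=8
  ##.##|.  b27=0 t=1,i=2
  ##.#.|.  b26=0 t=0,i=6
  ##..#|.  b25=0 t=2,i=9
  ##...|.  b24=0 t=1,i=5
  #.###|#  b23=1 t=0,i=14
  #.##.|.  b22=0 t=1,i=3
  #.#.#|.  b21=0 t=0,i=7
  #.#..|#  b20=1 t=0,i=0
  #..##|.  b19=0 t=0,i=20
  #..#.|#  b18=1 t=0,i=11
  #...#|.  b17=0 t=0,i=2
  #....|#  b16=1 t=1,i=6
  .####|.  b15=0 t=1,i=10
  .###.|.  b14=0 t=0,i=15
  .##.#|.  b13=0 t=0,i=5
  .##..|.  b12=0 t=1,i=4
  .#.##|.  b11=0 t=0,i=13
  .#.#.|.  b10=0 t=0,i=8
  .#..#|#  b9=1 t=0,i=10
  .#...|#  b8=1 t=0,i=1
  ..###|.  b7=0 t=1,i=9
  ..##.|#  b6=1 t=0,i=4
  ..#.#|#  b5=1 t=0,i=12
  ..#..|.  b4=0 t=2,i=11
  ...##|#  b3=1 t=0,i=3
  ...#.|.  b2=0 t=3,i=20
  ....#|#  b1=1 t=1,i=7
  .....|#  b0=1 t=2,i=3
  bits 11010000100101010000001101101011 = 3499426667

3499426667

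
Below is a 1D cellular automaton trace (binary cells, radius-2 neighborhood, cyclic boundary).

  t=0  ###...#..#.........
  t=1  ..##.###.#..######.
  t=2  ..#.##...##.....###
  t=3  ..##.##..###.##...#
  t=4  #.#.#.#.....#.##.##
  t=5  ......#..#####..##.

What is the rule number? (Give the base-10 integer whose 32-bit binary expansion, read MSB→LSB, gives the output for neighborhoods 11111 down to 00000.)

  nb #####: next=.  (t=1,i=14, bit31=0)
  nb ####.: next=#  (t=1,i=16, bit30=1)
  nb ###.#: next=.  (t=1,i=7, bit29=0)
  nb ###..: next=#  (t=0,i=2, bit28=1)
  nb ##.##: next=#  (t=1,i=4, bit27=1)
  nb ##.#.: next=.  (t=1,i=8, bit26=0)
  nb ##..#: next=.  (t=2,i=0, bit25=0)
  nb ##...: next=#  (t=0,i=3, bit24=1)
  nb #.###: next=#  (t=1,i=5, bit23=1)
  nb #.##.: next=.  (t=2,i=4, bit22=0)
  nb #.#.#: next=.  (t=4,i=2, bit21=0)
  nb #.#..: next=#  (t=1,i=9, bit20=1)
  nb #..##: next=.  (t=1,i=11, bit19=0)
  nb #..#.: next=.  (t=0,i=8, bit18=0)
  nb #...#: next=.  (t=0,i=4, bit17=0)
  nb #....: next=.  (t=0,i=11, bit16=0)
  nb .####: next=.  (t=1,i=13, bit15=0)
  nb .###.: next=.  (t=0,i=1, bit14=0)
  nb .##.#: next=.  (t=1,i=3, bit13=0)
  nb .##..: next=#  (t=2,i=5, bit12=1)
  nb .#.##: next=#  (t=2,i=3, bit11=1)
  nb .#.#.: next=.  (t=4,i=3, bit10=0)
  nb .#..#: next=#  (t=0,i=7, bit9=1)
  nb .#...: next=.  (t=0,i=10, bit8=0)
  nb ..###: next=.  (t=0,i=0, bit7=0)
  nb ..##.: next=#  (t=1,i=2, bit6=1)
  nb ..#.#: next=#  (t=2,i=2, bit5=1)
  nb ..#..: next=#  (t=0,i=6, bit4=1)
  nb ...##: next=.  (t=0,i=18, bit3=0)
  nb ...#.: next=#  (t=0,i=5, bit2=1)
  nb ....#: next=#  (t=0,i=17, bit1=1)
  nb .....: next=#  (t=0,i=12, bit0=1)
  bits 01011001100100000001101001110111 = 1502616183

1502616183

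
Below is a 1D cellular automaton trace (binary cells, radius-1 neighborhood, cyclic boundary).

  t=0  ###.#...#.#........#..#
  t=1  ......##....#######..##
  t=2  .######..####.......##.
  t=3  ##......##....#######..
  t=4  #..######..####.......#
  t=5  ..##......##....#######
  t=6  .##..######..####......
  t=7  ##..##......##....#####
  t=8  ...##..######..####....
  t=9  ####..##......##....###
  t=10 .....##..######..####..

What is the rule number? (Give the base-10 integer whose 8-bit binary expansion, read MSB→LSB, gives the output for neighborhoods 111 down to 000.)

  ### -> .   bit 7 = 0  t=0,i=0
  ##. -> .   bit 6 = 0  t=0,i=2
  #.# -> .   bit 5 = 0  t=0,i=3
  #.. -> .   bit 4 = 0  t=0,i=5
  .## -> #   bit 3 = 1  t=0,i=22
  .#. -> .   bit 2 = 0  t=0,i=4
  ..# -> #   bit 1 = 1  t=0,i=7
  ... -> #   bit 0 = 1  t=0,i=6
  bits 00001011 = 11

11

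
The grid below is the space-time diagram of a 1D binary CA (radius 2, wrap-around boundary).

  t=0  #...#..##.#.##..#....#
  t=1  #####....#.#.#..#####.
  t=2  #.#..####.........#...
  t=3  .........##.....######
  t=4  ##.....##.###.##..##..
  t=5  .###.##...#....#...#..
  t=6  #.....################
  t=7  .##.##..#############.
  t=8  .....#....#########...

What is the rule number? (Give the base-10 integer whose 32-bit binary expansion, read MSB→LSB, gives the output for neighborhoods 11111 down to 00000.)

  nb #####: next=#  (t=1,i=2, bit31=1)
  nb ####.: next=.  (t=1,i=3, bit30=0)
  nb ###.#: next=.  (t=1,i=20, bit29=0)
  nb ###..: next=.  (t=1,i=4, bit28=0)
  nb ##.##: next=.  (t=1,i=21, bit27=0)
  nb ##.#.: next=#  (t=0,i=9, bit26=1)
  nb ##..#: next=.  (t=0,i=14, bit25=0)
  nb ##...: next=#  (t=0,i=1, bit24=1)
  nb #.###: next=#  (t=1,i=0, bit23=1)
  nb #.##.: next=.  (t=0,i=12, bit22=0)
  nb #.#.#: next=.  (t=0,i=10, bit21=0)
  nb #.#..: next=.  (t=1,i=13, bit20=0)
  nb #..##: next=.  (t=0,i=6, bit19=0)
  nb #..#.: next=.  (t=0,i=15, bit18=0)
  nb #...#: next=#  (t=0,i=2, bit17=1)
  nb #....: next=#  (t=0,i=18, bit16=1)
  nb .####: next=.  (t=1,i=1, bit15=0)
  nb .###.: next=.  (t=4,i=11, bit14=0)
  nb .##.#: next=.  (t=0,i=8, bit13=0)
  nb .##..: next=#  (t=0,i=0, bit12=1)
  nb .#.##: next=#  (t=0,i=11, bit11=1)
  nb .#.#.: next=.  (t=1,i=10, bit10=0)
  nb .#..#: next=.  (t=0,i=5, bit9=0)
  nb .#...: next=#  (t=0,i=17, bit8=1)
  nb ..###: next=.  (t=1,i=16, bit7=0)
  nb ..##.: next=.  (t=0,i=7, bit6=0)
  nb ..#.#: next=.  (t=1,i=9, bit5=0)
  nb ..#..: next=#  (t=0,i=4, bit4=1)
  nb ...##: next=#  (t=0,i=20, bit3=1)
  nb ...#.: next=#  (t=0,i=3, bit2=1)
  nb ....#: next=#  (t=0,i=19, bit1=1)
  nb .....: next=.  (t=2,i=11, bit0=0)
  bits 10000101100000110001100100011110 = 2239961374

2239961374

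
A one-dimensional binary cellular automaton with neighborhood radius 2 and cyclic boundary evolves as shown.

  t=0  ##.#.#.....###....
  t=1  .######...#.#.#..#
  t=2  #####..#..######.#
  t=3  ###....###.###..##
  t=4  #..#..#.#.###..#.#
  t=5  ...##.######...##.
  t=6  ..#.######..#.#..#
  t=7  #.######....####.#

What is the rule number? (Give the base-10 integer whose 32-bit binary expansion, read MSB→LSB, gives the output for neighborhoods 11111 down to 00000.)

2377707320

  [31] ##### => #  t=1,i=3
  [30] ####. => .  t=1,i=5
  [29] ###.# => .  t=2,i=15
  [28] ###.. => .  t=0,i=13
  [27] ##.## => #  t=2,i=16
  [26] ##.#. => #  t=0,i=2
  [25] ##..# => .  t=2,i=5
  [24] ##... => #  t=0,i=14
  [23] #.### => #  t=1,i=1
  [22] #.##. => .  t=4,i=17
  [21] #.#.# => #  t=0,i=3
  [20] #.#.. => #  t=0,i=5
  [19] #..## => #  t=2,i=9
  [18] #..#. => .  t=1,i=16
  [17] #...# => .  t=1,i=8
  [16] #.... => .  t=0,i=7
  [15] .#### => #  t=1,i=2
  [14] .###. => #  t=0,i=12
  [13] .##.# => #  t=0,i=1
  [12] .##.. => .  t=4,i=0
  [11] .#.## => #  t=1,i=0
  [10] .#.#. => #  t=0,i=4
  [9] .#..# => #  t=1,i=15
  [8] .#... => #  t=0,i=6
  [7] ..### => .  t=0,i=11
  [6] ..##. => .  t=0,i=0
  [5] ..#.# => #  t=1,i=10
  [4] ..#.. => #  t=2,i=7
  [3] ...## => #  t=0,i=10
  [2] ...#. => .  t=1,i=9
  [1] ....# => .  t=0,i=9
  [0] ..... => .  t=0,i=8
  bits 10001101101110001110111100111000 = 2377707320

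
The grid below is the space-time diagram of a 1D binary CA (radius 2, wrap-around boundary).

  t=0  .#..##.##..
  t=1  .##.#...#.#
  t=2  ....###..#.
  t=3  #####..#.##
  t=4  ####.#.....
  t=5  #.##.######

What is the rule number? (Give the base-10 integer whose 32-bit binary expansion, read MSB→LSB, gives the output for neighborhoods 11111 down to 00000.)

3792902107

  #####|#  b31=1 t=3,i=0
  ####.|#  b30=1 t=3,i=3
  ###.#|#  b29=1 t=4,i=3
  ###..|.  b28=0 t=2,i=6
  ##.##|.  b27=0 t=0,i=6
  ##.#.|.  b26=0 t=1,i=3
  ##..#|#  b25=1 t=2,i=7
  ##...|.  b24=0 t=0,i=9
  #.###|.  b23=0 t=3,i=9
  #.##.|.  b22=0 t=0,i=7
  #.#.#|.  b21=0 t=1,i=10
  #.#..|#  b20=1 t=1,i=4
  #..##|.  b19=0 t=0,i=3
  #..#.|.  b18=0 t=2,i=8
  #...#|#  b17=1 t=0,i=10
  #....|#  b16=1 t=2,i=0
  .####|.  b15=0 t=3,i=10
  .###.|.  b14=0 t=2,i=5
  .##.#|.  b13=0 t=0,i=5
  .##..|#  b12=1 t=0,i=8
  .#.##|.  b11=0 t=1,i=0
  .#.#.|#  b10=1 t=1,i=9
  .#..#|#  b9=1 t=0,i=2
  .#...|#  b8=1 t=1,i=5
  ..###|#  b7=1 t=2,i=4
  ..##.|#  b6=1 t=0,i=4
  ..#.#|.  b5=0 t=1,i=8
  ..#..|#  b4=1 t=0,i=1
  ...##|#  b3=1 t=2,i=3
  ...#.|.  b2=0 t=0,i=0
  ....#|#  b1=1 t=2,i=2
  .....|#  b0=1 t=2,i=1
  bits 11100010000100110001011111011011 = 3792902107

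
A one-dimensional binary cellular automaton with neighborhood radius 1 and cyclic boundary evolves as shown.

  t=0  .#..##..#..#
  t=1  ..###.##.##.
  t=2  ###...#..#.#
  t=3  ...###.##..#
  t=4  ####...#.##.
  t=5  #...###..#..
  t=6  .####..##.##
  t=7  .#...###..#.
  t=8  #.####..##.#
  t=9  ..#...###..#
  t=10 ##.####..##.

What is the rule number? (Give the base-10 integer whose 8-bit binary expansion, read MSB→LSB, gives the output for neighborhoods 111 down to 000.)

27

  nb ###: next=.  (t=1,i=3, bit7=0)
  nb ##.: next=.  (t=0,i=5, bit6=0)
  nb #.#: next=.  (t=0,i=0, bit5=0)
  nb #..: next=#  (t=0,i=2, bit4=1)
  nb .##: next=#  (t=0,i=4, bit3=1)
  nb .#.: next=.  (t=0,i=1, bit2=0)
  nb ..#: next=#  (t=0,i=3, bit1=1)
  nb ...: next=#  (t=1,i=0, bit0=1)
  bits 00011011 = 27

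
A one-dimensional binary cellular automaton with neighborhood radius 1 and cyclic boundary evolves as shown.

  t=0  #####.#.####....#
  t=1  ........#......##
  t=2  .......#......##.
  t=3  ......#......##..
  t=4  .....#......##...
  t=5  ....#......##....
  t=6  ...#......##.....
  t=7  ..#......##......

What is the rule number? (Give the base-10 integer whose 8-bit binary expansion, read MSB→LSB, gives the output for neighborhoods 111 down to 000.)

  [7] ### => .  t=0,i=0
  [6] ##. => .  t=0,i=4
  [5] #.# => .  t=0,i=5
  [4] #.. => .  t=0,i=12
  [3] .## => #  t=0,i=8
  [2] .#. => .  t=0,i=6
  [1] ..# => #  t=0,i=15
  [0] ... => .  t=0,i=13
  bits 00001010 = 10

10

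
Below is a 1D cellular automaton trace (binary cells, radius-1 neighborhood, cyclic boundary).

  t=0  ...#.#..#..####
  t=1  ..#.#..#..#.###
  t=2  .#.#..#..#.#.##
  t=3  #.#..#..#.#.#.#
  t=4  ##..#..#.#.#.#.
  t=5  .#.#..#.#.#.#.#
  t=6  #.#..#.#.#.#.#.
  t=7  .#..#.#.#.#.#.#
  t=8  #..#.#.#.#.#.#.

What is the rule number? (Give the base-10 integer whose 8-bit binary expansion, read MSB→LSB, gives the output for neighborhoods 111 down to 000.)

  ### -> #   bit 7 = 1  t=0,i=12
  ##. -> #   bit 6 = 1  t=0,i=14
  #.# -> #   bit 5 = 1  t=0,i=4
  #.. -> .   bit 4 = 0  t=0,i=0
  .## -> .   bit 3 = 0  t=0,i=11
  .#. -> .   bit 2 = 0  t=0,i=3
  ..# -> #   bit 1 = 1  t=0,i=2
  ... -> .   bit 0 = 0  t=0,i=1
  bits 11100010 = 226

226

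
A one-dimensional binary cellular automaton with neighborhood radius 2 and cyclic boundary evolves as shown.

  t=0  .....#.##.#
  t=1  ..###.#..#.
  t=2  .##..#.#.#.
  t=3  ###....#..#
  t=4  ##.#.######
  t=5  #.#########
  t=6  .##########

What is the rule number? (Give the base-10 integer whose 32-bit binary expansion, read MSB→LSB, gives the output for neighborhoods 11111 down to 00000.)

3450378975

  [31] ##### => #  t=4,i=7
  [30] ####. => #  t=3,i=1
  [29] ###.# => .  t=1,i=4
  [28] ###.. => .  t=3,i=2
  [27] ##.## => #  t=5,i=1
  [26] ##.#. => #  t=0,i=9
  [25] ##..# => .  t=2,i=3
  [24] ##... => #  t=3,i=3
  [23] #.### => #  t=4,i=5
  [22] #.##. => .  t=0,i=7
  [21] #.#.# => #  t=2,i=7
  [20] #.#.. => .  t=0,i=10
  [19] #..## => #  t=2,i=0
  [18] #..#. => .  t=1,i=8
  [17] #...# => .  t=1,i=0
  [16] #.... => .  t=0,i=1
  [15] .#### => #  t=3,i=0
  [14] .###. => .  t=1,i=3
  [13] .##.# => .  t=0,i=8
  [12] .##.. => #  t=2,i=2
  [11] .#.## => #  t=0,i=6
  [10] .#.#. => .  t=2,i=6
  [9] .#..# => #  t=1,i=7
  [8] .#... => .  t=0,i=0
  [7] ..### => #  t=1,i=2
  [6] ..##. => #  t=2,i=1
  [5] ..#.# => .  t=0,i=5
  [4] ..#.. => #  t=1,i=9
  [3] ...## => #  t=1,i=1
  [2] ...#. => #  t=0,i=4
  [1] ....# => #  t=0,i=3
  [0] ..... => #  t=0,i=2
  bits 11001101101010001001101011011111 = 3450378975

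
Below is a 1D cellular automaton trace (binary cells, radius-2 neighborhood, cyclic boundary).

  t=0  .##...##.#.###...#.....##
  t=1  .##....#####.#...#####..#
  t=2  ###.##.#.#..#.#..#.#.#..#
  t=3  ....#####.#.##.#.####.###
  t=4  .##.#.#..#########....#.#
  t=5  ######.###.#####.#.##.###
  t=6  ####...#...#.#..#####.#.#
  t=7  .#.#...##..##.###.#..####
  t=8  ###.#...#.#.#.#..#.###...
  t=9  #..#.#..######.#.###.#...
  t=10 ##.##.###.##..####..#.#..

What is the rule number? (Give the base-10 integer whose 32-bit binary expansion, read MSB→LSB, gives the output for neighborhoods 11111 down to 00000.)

  nb #####: next=#  (t=1,i=9, bit31=1)
  nb ####.: next=.  (t=1,i=10, bit30=0)
  nb ###.#: next=.  (t=1,i=11, bit29=0)
  nb ###..: next=#  (t=0,i=13, bit28=1)
  nb ##.##: next=.  (t=0,i=0, bit27=0)
  nb ##.#.: next=#  (t=0,i=8, bit26=1)
  nb ##..#: next=.  (t=1,i=22, bit25=0)
  nb ##...: next=.  (t=0,i=3, bit24=0)
  nb #.###: next=#  (t=0,i=11, bit23=1)
  nb #.##.: next=#  (t=0,i=1, bit22=1)
  nb #.#.#: next=#  (t=0,i=9, bit21=1)
  nb #.#..: next=.  (t=1,i=13, bit20=0)
  nb #..##: next=#  (t=2,i=23, bit19=1)
  nb #..#.: next=.  (t=1,i=23, bit18=0)
  nb #...#: next=.  (t=0,i=4, bit17=0)
  nb #....: next=#  (t=0,i=19, bit16=1)
  nb .####: next=.  (t=1,i=8, bit15=0)
  nb .###.: next=.  (t=0,i=12, bit14=0)
  nb .##.#: next=#  (t=0,i=7, bit13=1)
  nb .##..: next=#  (t=0,i=2, bit12=1)
  nb .#.##: next=#  (t=0,i=10, bit11=1)
  nb .#.#.: next=#  (t=2,i=8, bit10=1)
  nb .#..#: next=#  (t=2,i=10, bit9=1)
  nb .#...: next=#  (t=0,i=18, bit8=1)
  nb ..###: next=#  (t=1,i=7, bit7=1)
  nb ..##.: next=.  (t=0,i=6, bit6=0)
  nb ..#.#: next=#  (t=1,i=24, bit5=1)
  nb ..#..: next=#  (t=0,i=17, bit4=1)
  nb ...##: next=.  (t=0,i=5, bit3=0)
  nb ...#.: next=.  (t=0,i=16, bit2=0)
  nb ....#: next=#  (t=0,i=21, bit1=1)
  nb .....: next=#  (t=0,i=20, bit0=1)
  bits 10010100111010010011111110110011 = 2498314163

2498314163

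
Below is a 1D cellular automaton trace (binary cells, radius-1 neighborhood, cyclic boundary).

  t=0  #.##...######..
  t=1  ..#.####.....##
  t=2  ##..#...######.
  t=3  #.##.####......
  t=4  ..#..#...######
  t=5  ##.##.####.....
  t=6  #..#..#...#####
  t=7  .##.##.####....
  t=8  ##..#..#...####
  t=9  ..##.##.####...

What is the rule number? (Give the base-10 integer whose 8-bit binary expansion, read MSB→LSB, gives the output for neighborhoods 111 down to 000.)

  nb ###: next=.  (t=0,i=8, bit7=0)
  nb ##.: next=.  (t=0,i=3, bit6=0)
  nb #.#: next=.  (t=0,i=1, bit5=0)
  nb #..: next=#  (t=0,i=4, bit4=1)
  nb .##: next=#  (t=0,i=2, bit3=1)
  nb .#.: next=.  (t=0,i=0, bit2=0)
  nb ..#: next=#  (t=0,i=6, bit1=1)
  nb ...: next=#  (t=0,i=5, bit0=1)
  bits 00011011 = 27

27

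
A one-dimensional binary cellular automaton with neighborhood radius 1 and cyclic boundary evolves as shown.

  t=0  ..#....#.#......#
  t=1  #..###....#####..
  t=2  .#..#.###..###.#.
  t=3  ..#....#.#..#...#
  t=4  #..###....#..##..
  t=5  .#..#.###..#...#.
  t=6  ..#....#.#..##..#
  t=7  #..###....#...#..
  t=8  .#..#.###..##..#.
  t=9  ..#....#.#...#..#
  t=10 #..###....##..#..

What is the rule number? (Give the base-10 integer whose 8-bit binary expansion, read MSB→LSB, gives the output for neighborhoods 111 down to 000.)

  [7] ### => #  t=1,i=4
  [6] ##. => .  t=1,i=5
  [5] #.# => .  t=0,i=8
  [4] #.. => #  t=0,i=0
  [3] .## => .  t=1,i=3
  [2] .#. => .  t=0,i=2
  [1] ..# => .  t=0,i=1
  [0] ... => #  t=0,i=4
  bits 10010001 = 145

145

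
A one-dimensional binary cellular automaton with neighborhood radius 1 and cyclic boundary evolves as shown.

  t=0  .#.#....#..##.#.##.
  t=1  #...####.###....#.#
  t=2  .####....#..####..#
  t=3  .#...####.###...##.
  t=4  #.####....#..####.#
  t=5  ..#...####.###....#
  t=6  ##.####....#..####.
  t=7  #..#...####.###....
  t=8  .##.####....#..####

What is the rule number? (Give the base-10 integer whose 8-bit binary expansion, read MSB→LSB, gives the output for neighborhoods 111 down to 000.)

27

  nb ###: next=.  (t=1,i=5, bit7=0)
  nb ##.: next=.  (t=0,i=12, bit6=0)
  nb #.#: next=.  (t=0,i=2, bit5=0)
  nb #..: next=#  (t=0,i=4, bit4=1)
  nb .##: next=#  (t=0,i=11, bit3=1)
  nb .#.: next=.  (t=0,i=1, bit2=0)
  nb ..#: next=#  (t=0,i=0, bit1=1)
  nb ...: next=#  (t=0,i=5, bit0=1)
  bits 00011011 = 27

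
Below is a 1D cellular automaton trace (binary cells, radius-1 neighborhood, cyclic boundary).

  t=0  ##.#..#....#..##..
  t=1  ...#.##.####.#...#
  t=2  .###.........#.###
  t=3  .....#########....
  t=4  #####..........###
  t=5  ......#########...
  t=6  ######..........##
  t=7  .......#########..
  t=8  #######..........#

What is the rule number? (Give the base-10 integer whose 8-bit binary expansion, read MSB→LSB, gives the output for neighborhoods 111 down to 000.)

7

  [7] ### => .  t=1,i=9
  [6] ##. => .  t=0,i=1
  [5] #.# => .  t=0,i=2
  [4] #.. => .  t=0,i=4
  [3] .## => .  t=0,i=0
  [2] .#. => #  t=0,i=3
  [1] ..# => #  t=0,i=5
  [0] ... => #  t=0,i=8
  bits 00000111 = 7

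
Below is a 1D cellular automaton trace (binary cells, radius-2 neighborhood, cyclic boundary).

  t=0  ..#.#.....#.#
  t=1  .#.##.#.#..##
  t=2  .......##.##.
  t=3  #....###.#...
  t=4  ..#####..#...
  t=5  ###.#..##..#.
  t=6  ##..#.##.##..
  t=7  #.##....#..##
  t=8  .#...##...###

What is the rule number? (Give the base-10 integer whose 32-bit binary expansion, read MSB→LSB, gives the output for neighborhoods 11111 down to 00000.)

2325562570

  #####|#  b31=1 t=4,i=4
  ####.|.  b30=0 t=4,i=5
  ###.#|.  b29=0 t=3,i=7
  ###..|.  b28=0 t=4,i=6
  ##.##|#  b27=1 t=2,i=9
  ##.#.|.  b26=0 t=1,i=0
  ##..#|#  b25=1 t=4,i=7
  ##...|.  b24=0 t=2,i=12
  #.###|#  b23=1 t=5,i=0
  #.##.|.  b22=0 t=1,i=3
  #.#.#|.  b21=0 t=1,i=1
  #.#..|#  b20=1 t=0,i=4
  #..##|#  b19=1 t=1,i=10
  #..#.|#  b18=1 t=0,i=1
  #...#|.  b17=0 t=3,i=11
  #....|#  b16=1 t=0,i=6
  .####|.  b15=0 t=4,i=3
  .###.|#  b14=1 t=3,i=6
  .##.#|.  b13=0 t=1,i=4
  .##..|.  b12=0 t=2,i=11
  .#.##|.  b11=0 t=1,i=2
  .#.#.|#  b10=1 t=0,i=3
  .#..#|.  b9=0 t=0,i=0
  .#...|.  b8=0 t=0,i=5
  ..###|#  b7=1 t=3,i=5
  ..##.|#  b6=1 t=1,i=11
  ..#.#|.  b5=0 t=0,i=2
  ..#..|.  b4=0 t=3,i=0
  ...##|#  b3=1 t=2,i=6
  ...#.|.  b2=0 t=0,i=9
  ....#|#  b1=1 t=0,i=8
  .....|.  b0=0 t=0,i=7
  bits 10001010100111010100010011001010 = 2325562570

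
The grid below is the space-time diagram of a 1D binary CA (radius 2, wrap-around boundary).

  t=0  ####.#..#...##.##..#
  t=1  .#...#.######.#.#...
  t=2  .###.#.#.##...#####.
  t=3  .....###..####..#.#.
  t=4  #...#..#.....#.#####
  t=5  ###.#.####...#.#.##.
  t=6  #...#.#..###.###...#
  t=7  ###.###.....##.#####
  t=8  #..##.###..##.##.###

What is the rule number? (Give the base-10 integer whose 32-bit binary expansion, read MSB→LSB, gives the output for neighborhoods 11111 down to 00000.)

  [31] ##### => #  t=0,i=1
  [30] ####. => .  t=0,i=2
  [29] ###.# => .  t=0,i=3
  [28] ###.. => #  t=2,i=18
  [27] ##.## => #  t=0,i=14
  [26] ##.#. => .  t=0,i=4
  [25] ##..# => .  t=0,i=17
  [24] ##... => #  t=2,i=11
  [23] #.### => #  t=1,i=7
  [22] #.##. => .  t=0,i=15
  [21] #.#.# => #  t=1,i=14
  [20] #.#.. => #  t=0,i=5
  [19] #..## => .  t=0,i=18
  [18] #..#. => #  t=0,i=7
  [17] #...# => #  t=0,i=10
  [16] #.... => #  t=1,i=18
  [15] .#### => .  t=0,i=0
  [14] .###. => .  t=2,i=2
  [13] .##.# => .  t=0,i=13
  [12] .##.. => #  t=0,i=16
  [11] .#.## => .  t=1,i=6
  [10] .#.#. => #  t=1,i=15
  [9] .#..# => .  t=0,i=6
  [8] .#... => #  t=0,i=9
  [7] ..### => .  t=0,i=19
  [6] ..##. => #  t=0,i=12
  [5] ..#.# => #  t=1,i=5
  [4] ..#.. => #  t=0,i=8
  [3] ...## => #  t=0,i=11
  [2] ...#. => .  t=1,i=0
  [1] ....# => .  t=1,i=19
  [0] ..... => .  t=3,i=1
  bits 10011001101101110001010101111000 = 2578912632

2578912632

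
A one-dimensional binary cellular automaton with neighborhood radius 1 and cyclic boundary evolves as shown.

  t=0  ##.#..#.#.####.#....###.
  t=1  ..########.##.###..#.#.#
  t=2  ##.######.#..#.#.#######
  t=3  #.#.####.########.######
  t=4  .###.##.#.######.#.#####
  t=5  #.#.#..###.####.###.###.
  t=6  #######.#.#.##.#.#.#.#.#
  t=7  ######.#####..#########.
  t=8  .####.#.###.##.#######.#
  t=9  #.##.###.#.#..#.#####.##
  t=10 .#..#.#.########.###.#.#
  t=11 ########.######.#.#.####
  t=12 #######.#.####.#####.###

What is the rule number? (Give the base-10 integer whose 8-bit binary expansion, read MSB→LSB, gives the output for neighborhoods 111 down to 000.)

  nb ###: next=#  (t=0,i=11, bit7=1)
  nb ##.: next=.  (t=0,i=1, bit6=0)
  nb #.#: next=#  (t=0,i=2, bit5=1)
  nb #..: next=#  (t=0,i=4, bit4=1)
  nb .##: next=.  (t=0,i=0, bit3=0)
  nb .#.: next=#  (t=0,i=3, bit2=1)
  nb ..#: next=#  (t=0,i=5, bit1=1)
  nb ...: next=.  (t=0,i=17, bit0=0)
  bits 10110110 = 182

182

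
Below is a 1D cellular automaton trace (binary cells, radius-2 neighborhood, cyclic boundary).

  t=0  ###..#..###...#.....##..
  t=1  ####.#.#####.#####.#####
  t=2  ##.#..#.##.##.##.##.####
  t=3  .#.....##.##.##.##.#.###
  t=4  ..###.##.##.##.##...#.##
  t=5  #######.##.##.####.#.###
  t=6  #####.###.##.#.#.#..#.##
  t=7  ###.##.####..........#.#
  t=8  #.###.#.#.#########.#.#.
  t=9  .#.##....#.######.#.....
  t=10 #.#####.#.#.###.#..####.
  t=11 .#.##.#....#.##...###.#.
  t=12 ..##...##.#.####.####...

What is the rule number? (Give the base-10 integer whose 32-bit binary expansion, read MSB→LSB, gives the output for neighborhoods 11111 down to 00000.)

  ##### -> #   bit 31 = 1  t=1,i=0
  ####. -> .   bit 30 = 0  t=1,i=2
  ###.# -> #   bit 29 = 1  t=1,i=3
  ###.. -> #   bit 28 = 1  t=0,i=2
  ##.## -> #   bit 27 = 1  t=1,i=12
  ##.#. -> .   bit 26 = 0  t=1,i=4
  ##..# -> #   bit 25 = 1  t=0,i=3
  ##... -> #   bit 24 = 1  t=0,i=11
  #.### -> .   bit 23 = 0  t=1,i=7
  #.##. -> #   bit 22 = 1  t=2,i=8
  #.#.# -> .   bit 21 = 0  t=1,i=5
  #.#.. -> .   bit 20 = 0  t=2,i=3
  #..## -> #   bit 19 = 1  t=0,i=7
  #..#. -> .   bit 18 = 0  t=0,i=4
  #...# -> .   bit 17 = 0  t=0,i=12
  #.... -> #   bit 16 = 1  t=0,i=16
  .#### -> #   bit 15 = 1  t=1,i=8
  .###. -> #   bit 14 = 1  t=0,i=1
  .##.# -> .   bit 13 = 0  t=2,i=9
  .##.. -> #   bit 12 = 1  t=0,i=21
  .#.## -> #   bit 11 = 1  t=1,i=6
  .#.#. -> .   bit 10 = 0  t=6,i=14
  .#..# -> .   bit 9 = 0  t=0,i=6
  .#... -> #   bit 8 = 1  t=0,i=15
  ..### -> #   bit 7 = 1  t=0,i=0
  ..##. -> #   bit 6 = 1  t=0,i=20
  ..#.# -> .   bit 5 = 0  t=2,i=6
  ..#.. -> #   bit 4 = 1  t=0,i=5
  ...## -> #   bit 3 = 1  t=0,i=19
  ...#. -> #   bit 2 = 1  t=0,i=13
  ....# -> .   bit 1 = 0  t=0,i=18
  ..... -> #   bit 0 = 1  t=0,i=17
  bits 10111011010010011101100111011101 = 3142179293

3142179293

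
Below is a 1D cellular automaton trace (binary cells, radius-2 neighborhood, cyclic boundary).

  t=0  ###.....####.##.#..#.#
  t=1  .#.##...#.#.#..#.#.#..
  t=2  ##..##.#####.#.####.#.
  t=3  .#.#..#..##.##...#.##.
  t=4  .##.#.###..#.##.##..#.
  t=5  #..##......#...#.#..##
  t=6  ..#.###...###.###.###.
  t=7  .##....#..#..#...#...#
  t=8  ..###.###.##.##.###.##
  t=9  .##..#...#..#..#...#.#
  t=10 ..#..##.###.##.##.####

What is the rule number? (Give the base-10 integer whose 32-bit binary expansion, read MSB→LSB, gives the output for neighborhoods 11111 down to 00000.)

3442022324

  nb #####: next=#  (t=2,i=9, bit31=1)
  nb ####.: next=#  (t=0,i=1, bit30=1)
  nb ###.#: next=.  (t=0,i=11, bit29=0)
  nb ###..: next=.  (t=0,i=2, bit28=0)
  nb ##.##: next=#  (t=0,i=12, bit27=1)
  nb ##.#.: next=#  (t=0,i=15, bit26=1)
  nb ##..#: next=.  (t=2,i=2, bit25=0)
  nb ##...: next=#  (t=0,i=3, bit24=1)
  nb #.###: next=.  (t=0,i=21, bit23=0)
  nb #.##.: next=.  (t=0,i=13, bit22=0)
  nb #.#.#: next=#  (t=1,i=10, bit21=1)
  nb #.#..: next=.  (t=0,i=16, bit20=0)
  nb #..##: next=#  (t=2,i=3, bit19=1)
  nb #..#.: next=.  (t=0,i=18, bit18=0)
  nb #...#: next=.  (t=1,i=6, bit17=0)
  nb #....: next=#  (t=0,i=4, bit16=1)
  nb .####: next=.  (t=0,i=0, bit15=0)
  nb .###.: next=.  (t=4,i=7, bit14=0)
  nb .##.#: next=.  (t=0,i=14, bit13=0)
  nb .##..: next=#  (t=1,i=4, bit12=1)
  nb .#.##: next=.  (t=0,i=20, bit11=0)
  nb .#.#.: next=#  (t=1,i=9, bit10=1)
  nb .#..#: next=#  (t=0,i=17, bit9=1)
  nb .#...: next=#  (t=1,i=20, bit8=1)
  nb ..###: next=#  (t=0,i=8, bit7=1)
  nb ..##.: next=.  (t=2,i=4, bit6=0)
  nb ..#.#: next=#  (t=0,i=19, bit5=1)
  nb ..#..: next=#  (t=3,i=6, bit4=1)
  nb ...##: next=.  (t=0,i=7, bit3=0)
  nb ...#.: next=#  (t=1,i=0, bit2=1)
  nb ....#: next=.  (t=0,i=6, bit1=0)
  nb .....: next=.  (t=0,i=5, bit0=0)
  bits 11001101001010010001011110110100 = 3442022324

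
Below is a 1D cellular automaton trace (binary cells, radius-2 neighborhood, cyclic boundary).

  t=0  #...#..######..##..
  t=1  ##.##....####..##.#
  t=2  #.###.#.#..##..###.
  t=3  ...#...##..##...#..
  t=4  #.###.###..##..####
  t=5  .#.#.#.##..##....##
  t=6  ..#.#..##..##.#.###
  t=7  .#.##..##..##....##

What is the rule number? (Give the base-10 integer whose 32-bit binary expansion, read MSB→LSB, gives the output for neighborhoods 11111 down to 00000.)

3629479261

  [31] ##### => #  t=0,i=9
  [30] ####. => #  t=0,i=11
  [29] ###.# => .  t=1,i=1
  [28] ###.. => #  t=0,i=12
  [27] ##.## => #  t=1,i=2
  [26] ##.#. => .  t=2,i=5
  [25] ##..# => .  t=0,i=13
  [24] ##... => .  t=1,i=5
  [23] #.### => .  t=1,i=18
  [22] #.##. => #  t=1,i=3
  [21] #.#.# => .  t=2,i=0
  [20] #.#.. => #  t=2,i=8
  [19] #..## => .  t=0,i=6
  [18] #..#. => #  t=0,i=18
  [17] #...# => .  t=0,i=2
  [16] #.... => #  t=1,i=6
  [15] .#### => .  t=0,i=8
  [14] .###. => #  t=1,i=0
  [13] .##.# => #  t=1,i=16
  [12] .##.. => #  t=0,i=16
  [11] .#.## => .  t=2,i=1
  [10] .#.#. => #  t=2,i=7
  [9] .#..# => .  t=0,i=5
  [8] .#... => #  t=0,i=1
  [7] ..### => .  t=0,i=7
  [6] ..##. => #  t=0,i=15
  [5] ..#.# => .  t=6,i=2
  [4] ..#.. => #  t=0,i=0
  [3] ...## => #  t=1,i=8
  [2] ...#. => #  t=0,i=3
  [1] ....# => .  t=1,i=7
  [0] ..... => #  t=3,i=0
  bits 11011000010101010111010101011101 = 3629479261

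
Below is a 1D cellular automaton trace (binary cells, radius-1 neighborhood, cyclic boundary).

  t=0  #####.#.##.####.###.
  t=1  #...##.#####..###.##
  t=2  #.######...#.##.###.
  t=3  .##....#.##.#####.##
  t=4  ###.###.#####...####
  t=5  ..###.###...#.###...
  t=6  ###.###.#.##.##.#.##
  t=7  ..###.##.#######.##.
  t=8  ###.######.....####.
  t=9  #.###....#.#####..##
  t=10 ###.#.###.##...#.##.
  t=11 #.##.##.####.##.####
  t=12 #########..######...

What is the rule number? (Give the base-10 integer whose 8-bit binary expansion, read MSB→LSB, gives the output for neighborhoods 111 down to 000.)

107

  nb ###: next=.  (t=0,i=1, bit7=0)
  nb ##.: next=#  (t=0,i=4, bit6=1)
  nb #.#: next=#  (t=0,i=5, bit5=1)
  nb #..: next=.  (t=1,i=1, bit4=0)
  nb .##: next=#  (t=0,i=0, bit3=1)
  nb .#.: next=.  (t=0,i=6, bit2=0)
  nb ..#: next=#  (t=1,i=3, bit1=1)
  nb ...: next=#  (t=1,i=2, bit0=1)
  bits 01101011 = 107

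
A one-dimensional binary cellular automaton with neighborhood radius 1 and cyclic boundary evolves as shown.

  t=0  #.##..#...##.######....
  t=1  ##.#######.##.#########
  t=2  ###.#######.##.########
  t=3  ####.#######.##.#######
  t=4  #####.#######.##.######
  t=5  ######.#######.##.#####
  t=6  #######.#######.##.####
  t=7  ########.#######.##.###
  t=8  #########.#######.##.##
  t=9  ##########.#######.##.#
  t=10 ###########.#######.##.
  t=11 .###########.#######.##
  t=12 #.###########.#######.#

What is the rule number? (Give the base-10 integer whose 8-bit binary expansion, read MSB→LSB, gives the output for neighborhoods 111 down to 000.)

  nb ###: next=#  (t=0,i=14, bit7=1)
  nb ##.: next=#  (t=0,i=3, bit6=1)
  nb #.#: next=#  (t=0,i=1, bit5=1)
  nb #..: next=#  (t=0,i=4, bit4=1)
  nb .##: next=.  (t=0,i=2, bit3=0)
  nb .#.: next=#  (t=0,i=0, bit2=1)
  nb ..#: next=#  (t=0,i=5, bit1=1)
  nb ...: next=#  (t=0,i=8, bit0=1)
  bits 11110111 = 247

247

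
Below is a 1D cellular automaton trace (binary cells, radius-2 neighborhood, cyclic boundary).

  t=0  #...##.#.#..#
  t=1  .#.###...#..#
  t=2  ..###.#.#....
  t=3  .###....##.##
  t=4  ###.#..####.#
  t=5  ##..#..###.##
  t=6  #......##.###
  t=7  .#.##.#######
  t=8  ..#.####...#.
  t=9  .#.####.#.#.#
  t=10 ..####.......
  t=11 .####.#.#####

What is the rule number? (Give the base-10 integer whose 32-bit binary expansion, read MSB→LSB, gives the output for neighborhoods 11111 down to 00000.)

  #####|.  b31=0 t=7,i=8
  ####.|#  b30=1 t=4,i=1
  ###.#|.  b29=0 t=2,i=4
  ###..|.  b28=0 t=1,i=5
  ##.##|#  b27=1 t=3,i=0
  ##.#.|.  b26=0 t=0,i=6
  ##..#|.  b25=0 t=5,i=2
  ##...|#  b24=1 t=0,i=1
  #.###|#  b23=1 t=1,i=3
  #.##.|.  b22=0 t=3,i=11
  #.#.#|.  b21=0 t=0,i=7
  #.#..|#  b20=1 t=0,i=9
  #..##|.  b19=0 t=0,i=11
  #..#.|.  b18=0 t=1,i=11
  #...#|.  b17=0 t=0,i=2
  #....|.  b16=0 t=2,i=10
  .####|#  b15=1 t=4,i=0
  .###.|#  b14=1 t=1,i=4
  .##.#|#  b13=1 t=0,i=5
  .##..|.  b12=0 t=0,i=0
  .#.##|#  b11=1 t=1,i=2
  .#.#.|.  b10=0 t=0,i=8
  .#..#|.  b9=0 t=0,i=10
  .#...|#  b8=1 t=2,i=9
  ..###|#  b7=1 t=2,i=2
  ..##.|#  b6=1 t=0,i=4
  ..#.#|.  b5=0 t=1,i=12
  ..#..|.  b4=0 t=1,i=9
  ...##|#  b3=1 t=0,i=3
  ...#.|#  b2=1 t=1,i=8
  ....#|.  b1=0 t=2,i=0
  .....|#  b0=1 t=2,i=11
  bits 01001001100100001110100111001101 = 1234233805

1234233805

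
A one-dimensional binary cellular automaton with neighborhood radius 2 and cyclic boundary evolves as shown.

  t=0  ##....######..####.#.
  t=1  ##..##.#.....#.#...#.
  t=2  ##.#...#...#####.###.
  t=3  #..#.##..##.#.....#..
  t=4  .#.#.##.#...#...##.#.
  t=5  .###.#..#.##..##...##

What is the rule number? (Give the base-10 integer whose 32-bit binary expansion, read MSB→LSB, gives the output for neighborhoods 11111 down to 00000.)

  ##### -> .   bit 31 = 0  t=0,i=8
  ####. -> .   bit 30 = 0  t=0,i=10
  ###.# -> .   bit 29 = 0  t=0,i=17
  ###.. -> .   bit 28 = 0  t=0,i=11
  ##.## -> .   bit 27 = 0  t=2,i=16
  ##.#. -> .   bit 26 = 0  t=0,i=18
  ##..# -> .   bit 25 = 0  t=0,i=12
  ##... -> .   bit 24 = 0  t=0,i=2
  #.### -> .   bit 23 = 0  t=2,i=17
  #.##. -> #   bit 22 = 1  t=0,i=0
  #.#.# -> #   bit 21 = 1  t=0,i=19
  #.#.. -> #   bit 20 = 1  t=1,i=7
  #..## -> #   bit 19 = 1  t=0,i=13
  #..#. -> .   bit 18 = 0  t=3,i=2
  #...# -> #   bit 17 = 1  t=1,i=17
  #.... -> .   bit 16 = 0  t=0,i=3
  .#### -> #   bit 15 = 1  t=0,i=7
  .###. -> #   bit 14 = 1  t=2,i=18
  .##.# -> .   bit 13 = 0  t=1,i=5
  .##.. -> #   bit 12 = 1  t=0,i=1
  .#.## -> .   bit 11 = 0  t=0,i=20
  .#.#. -> #   bit 10 = 1  t=1,i=14
  .#..# -> #   bit 9 = 1  t=3,i=1
  .#... -> .   bit 8 = 0  t=1,i=8
  ..### -> .   bit 7 = 0  t=0,i=6
  ..##. -> .   bit 6 = 0  t=1,i=4
  ..#.# -> #   bit 5 = 1  t=1,i=13
  ..#.. -> .   bit 4 = 0  t=2,i=7
  ...## -> #   bit 3 = 1  t=0,i=5
  ...#. -> #   bit 2 = 1  t=1,i=12
  ....# -> #   bit 1 = 1  t=0,i=4
  ..... -> .   bit 0 = 0  t=1,i=10
  bits 00000000011110101101011000101110 = 8050222

8050222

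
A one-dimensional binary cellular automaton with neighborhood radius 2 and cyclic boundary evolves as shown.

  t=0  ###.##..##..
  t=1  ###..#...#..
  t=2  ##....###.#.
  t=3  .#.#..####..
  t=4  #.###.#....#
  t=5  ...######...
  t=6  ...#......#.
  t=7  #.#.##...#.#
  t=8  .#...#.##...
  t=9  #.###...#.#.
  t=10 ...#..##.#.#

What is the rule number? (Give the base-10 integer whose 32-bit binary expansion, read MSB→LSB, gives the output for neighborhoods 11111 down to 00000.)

605247364

  ##### -> .   bit 31 = 0  t=5,i=5
  ####. -> .   bit 30 = 0  t=3,i=8
  ###.# -> #   bit 29 = 1  t=0,i=2
  ###.. -> .   bit 28 = 0  t=1,i=2
  ##.## -> .   bit 27 = 0  t=0,i=3
  ##.#. -> #   bit 26 = 1  t=2,i=9
  ##..# -> .   bit 25 = 0  t=0,i=6
  ##... -> .   bit 24 = 0  t=2,i=2
  #.### -> .   bit 23 = 0  t=4,i=2
  #.##. -> .   bit 22 = 0  t=0,i=4
  #.#.# -> .   bit 21 = 0  t=2,i=10
  #.#.. -> #   bit 20 = 1  t=3,i=3
  #..## -> .   bit 19 = 0  t=0,i=7
  #..#. -> .   bit 18 = 0  t=1,i=4
  #...# -> #   bit 17 = 1  t=1,i=7
  #.... -> #   bit 16 = 1  t=2,i=3
  .#### -> .   bit 15 = 0  t=3,i=7
  .###. -> #   bit 14 = 1  t=0,i=1
  .##.# -> .   bit 13 = 0  t=4,i=0
  .##.. -> #   bit 12 = 1  t=0,i=5
  .#.## -> .   bit 11 = 0  t=2,i=11
  .#.#. -> #   bit 10 = 1  t=3,i=2
  .#..# -> #   bit 9 = 1  t=1,i=10
  .#... -> #   bit 8 = 1  t=1,i=6
  ..### -> #   bit 7 = 1  t=0,i=0
  ..##. -> .   bit 6 = 0  t=0,i=8
  ..#.# -> .   bit 5 = 0  t=3,i=1
  ..#.. -> .   bit 4 = 0  t=1,i=5
  ...## -> .   bit 3 = 0  t=2,i=5
  ...#. -> #   bit 2 = 1  t=1,i=8
  ....# -> .   bit 1 = 0  t=2,i=4
  ..... -> .   bit 0 = 0  t=5,i=0
  bits 00100100000100110101011110000100 = 605247364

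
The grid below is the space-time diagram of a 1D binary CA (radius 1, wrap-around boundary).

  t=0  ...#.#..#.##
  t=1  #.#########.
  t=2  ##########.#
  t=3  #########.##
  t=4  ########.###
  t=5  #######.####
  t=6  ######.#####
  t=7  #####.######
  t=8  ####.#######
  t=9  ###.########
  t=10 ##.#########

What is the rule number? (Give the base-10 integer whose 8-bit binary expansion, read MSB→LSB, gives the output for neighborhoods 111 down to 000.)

  [7] ### => #  t=1,i=3
  [6] ##. => .  t=0,i=11
  [5] #.# => #  t=0,i=4
  [4] #.. => #  t=0,i=0
  [3] .## => #  t=0,i=10
  [2] .#. => #  t=0,i=3
  [1] ..# => #  t=0,i=2
  [0] ... => .  t=0,i=1
  bits 10111110 = 190

190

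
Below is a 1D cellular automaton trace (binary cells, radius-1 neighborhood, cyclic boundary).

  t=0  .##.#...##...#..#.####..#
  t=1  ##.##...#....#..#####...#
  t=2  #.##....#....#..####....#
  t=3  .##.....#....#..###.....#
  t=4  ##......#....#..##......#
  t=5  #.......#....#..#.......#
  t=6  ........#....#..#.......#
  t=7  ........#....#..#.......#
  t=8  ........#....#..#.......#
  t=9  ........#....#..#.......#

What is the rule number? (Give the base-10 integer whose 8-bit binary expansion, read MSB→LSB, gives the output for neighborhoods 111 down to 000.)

  ### -> #   bit 7 = 1  t=0,i=19
  ##. -> .   bit 6 = 0  t=0,i=2
  #.# -> #   bit 5 = 1  t=0,i=0
  #.. -> .   bit 4 = 0  t=0,i=5
  .## -> #   bit 3 = 1  t=0,i=1
  .#. -> #   bit 2 = 1  t=0,i=4
  ..# -> .   bit 1 = 0  t=0,i=7
  ... -> .   bit 0 = 0  t=0,i=6
  bits 10101100 = 172

172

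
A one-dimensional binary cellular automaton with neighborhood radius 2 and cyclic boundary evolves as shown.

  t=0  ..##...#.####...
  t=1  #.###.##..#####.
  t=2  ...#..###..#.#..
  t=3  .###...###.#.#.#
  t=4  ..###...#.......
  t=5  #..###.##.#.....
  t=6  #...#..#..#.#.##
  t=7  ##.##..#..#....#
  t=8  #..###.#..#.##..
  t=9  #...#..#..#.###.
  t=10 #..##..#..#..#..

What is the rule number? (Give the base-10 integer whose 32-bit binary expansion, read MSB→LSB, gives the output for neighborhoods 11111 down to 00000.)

1397870710

  ##### -> .   bit 31 = 0  t=1,i=12
  ####. -> #   bit 30 = 1  t=0,i=11
  ###.# -> .   bit 29 = 0  t=1,i=4
  ###.. -> #   bit 28 = 1  t=0,i=12
  ##.## -> .   bit 27 = 0  t=1,i=5
  ##.#. -> .   bit 26 = 0  t=1,i=15
  ##..# -> #   bit 25 = 1  t=1,i=8
  ##... -> #   bit 24 = 1  t=0,i=4
  #.### -> .   bit 23 = 0  t=0,i=9
  #.##. -> #   bit 22 = 1  t=1,i=6
  #.#.# -> .   bit 21 = 0  t=1,i=0
  #.#.. -> #   bit 20 = 1  t=2,i=13
  #..## -> .   bit 19 = 0  t=1,i=9
  #..#. -> .   bit 18 = 0  t=2,i=10
  #...# -> .   bit 17 = 0  t=0,i=5
  #.... -> #   bit 16 = 1  t=0,i=14
  .#### -> #   bit 15 = 1  t=0,i=10
  .###. -> #   bit 14 = 1  t=1,i=3
  .##.# -> .   bit 13 = 0  t=5,i=8
  .##.. -> #   bit 12 = 1  t=0,i=3
  .#.## -> .   bit 11 = 0  t=0,i=8
  .#.#. -> .   bit 10 = 0  t=2,i=12
  .#..# -> .   bit 9 = 0  t=2,i=4
  .#... -> .   bit 8 = 0  t=2,i=14
  ..### -> .   bit 7 = 0  t=1,i=10
  ..##. -> #   bit 6 = 1  t=0,i=2
  ..#.# -> #   bit 5 = 1  t=0,i=7
  ..#.. -> #   bit 4 = 1  t=2,i=3
  ...## -> .   bit 3 = 0  t=0,i=1
  ...#. -> #   bit 2 = 1  t=0,i=6
  ....# -> #   bit 1 = 1  t=0,i=0
  ..... -> .   bit 0 = 0  t=0,i=15
  bits 01010011010100011101000001110110 = 1397870710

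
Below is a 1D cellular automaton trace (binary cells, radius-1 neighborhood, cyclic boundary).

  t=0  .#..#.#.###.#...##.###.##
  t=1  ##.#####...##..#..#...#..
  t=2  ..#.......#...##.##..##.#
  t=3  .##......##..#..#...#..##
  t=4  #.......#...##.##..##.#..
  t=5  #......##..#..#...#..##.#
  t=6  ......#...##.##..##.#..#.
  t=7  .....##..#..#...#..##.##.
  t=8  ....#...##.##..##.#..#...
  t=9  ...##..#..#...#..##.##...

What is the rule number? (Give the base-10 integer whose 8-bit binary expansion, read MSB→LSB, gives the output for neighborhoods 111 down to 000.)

38

  nb ###: next=.  (t=0,i=9, bit7=0)
  nb ##.: next=.  (t=0,i=10, bit6=0)
  nb #.#: next=#  (t=0,i=0, bit5=1)
  nb #..: next=.  (t=0,i=2, bit4=0)
  nb .##: next=.  (t=0,i=8, bit3=0)
  nb .#.: next=#  (t=0,i=1, bit2=1)
  nb ..#: next=#  (t=0,i=3, bit1=1)
  nb ...: next=.  (t=0,i=14, bit0=0)
  bits 00100110 = 38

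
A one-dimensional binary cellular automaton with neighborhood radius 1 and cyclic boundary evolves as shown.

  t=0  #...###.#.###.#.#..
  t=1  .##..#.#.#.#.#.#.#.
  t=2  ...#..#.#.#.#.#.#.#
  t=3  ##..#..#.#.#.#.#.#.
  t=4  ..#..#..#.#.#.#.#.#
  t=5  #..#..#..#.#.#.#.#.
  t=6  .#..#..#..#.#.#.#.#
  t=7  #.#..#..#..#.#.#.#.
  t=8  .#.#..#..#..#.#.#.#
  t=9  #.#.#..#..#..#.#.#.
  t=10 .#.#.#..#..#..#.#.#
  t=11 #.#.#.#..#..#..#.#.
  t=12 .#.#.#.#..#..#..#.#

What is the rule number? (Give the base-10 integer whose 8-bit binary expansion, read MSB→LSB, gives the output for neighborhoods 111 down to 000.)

177

  ### -> #   bit 7 = 1  t=0,i=5
  ##. -> .   bit 6 = 0  t=0,i=6
  #.# -> #   bit 5 = 1  t=0,i=7
  #.. -> #   bit 4 = 1  t=0,i=1
  .## -> .   bit 3 = 0  t=0,i=4
  .#. -> .   bit 2 = 0  t=0,i=0
  ..# -> .   bit 1 = 0  t=0,i=3
  ... -> #   bit 0 = 1  t=0,i=2
  bits 10110001 = 177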